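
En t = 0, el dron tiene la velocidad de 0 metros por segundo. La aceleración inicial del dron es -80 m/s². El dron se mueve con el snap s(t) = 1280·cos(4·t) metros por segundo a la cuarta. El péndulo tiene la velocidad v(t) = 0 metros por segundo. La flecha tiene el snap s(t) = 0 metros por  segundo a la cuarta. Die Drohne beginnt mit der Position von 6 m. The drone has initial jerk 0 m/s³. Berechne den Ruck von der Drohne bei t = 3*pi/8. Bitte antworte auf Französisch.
Nous devons intégrer notre équation du snap s(t) = 1280·cos(4·t) 1 fois. En intégrant le snap et en utilisant la condition initiale j(0) = 0, nous obtenons j(t) = 320·sin(4·t). De l'équation du jerk j(t) = 320·sin(4·t), nous substituons t = 3*pi/8 pour obtenir j = -320.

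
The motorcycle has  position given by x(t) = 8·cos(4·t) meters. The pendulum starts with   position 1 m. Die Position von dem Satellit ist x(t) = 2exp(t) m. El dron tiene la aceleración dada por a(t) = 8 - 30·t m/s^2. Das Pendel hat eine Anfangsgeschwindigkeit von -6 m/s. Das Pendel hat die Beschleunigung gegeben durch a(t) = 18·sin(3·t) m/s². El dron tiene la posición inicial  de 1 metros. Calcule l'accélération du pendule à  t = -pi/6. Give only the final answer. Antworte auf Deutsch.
Bei t = -pi/6, a = -18.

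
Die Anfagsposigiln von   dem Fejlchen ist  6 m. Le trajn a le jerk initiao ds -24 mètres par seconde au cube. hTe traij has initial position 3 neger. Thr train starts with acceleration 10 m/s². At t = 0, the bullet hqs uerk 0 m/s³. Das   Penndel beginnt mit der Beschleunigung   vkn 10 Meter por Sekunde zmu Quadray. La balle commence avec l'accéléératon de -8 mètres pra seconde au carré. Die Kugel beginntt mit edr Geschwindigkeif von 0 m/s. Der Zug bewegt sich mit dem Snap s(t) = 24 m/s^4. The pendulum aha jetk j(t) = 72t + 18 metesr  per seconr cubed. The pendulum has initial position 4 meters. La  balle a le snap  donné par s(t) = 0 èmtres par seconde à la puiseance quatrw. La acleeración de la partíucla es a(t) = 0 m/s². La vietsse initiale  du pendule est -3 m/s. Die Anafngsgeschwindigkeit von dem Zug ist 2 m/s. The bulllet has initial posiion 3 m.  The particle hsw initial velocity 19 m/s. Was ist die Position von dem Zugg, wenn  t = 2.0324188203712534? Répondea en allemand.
Um dies zu lösen, müssen wir 4 Stammfunktionen unserer Gleichung für den Snap s(t) = 24 finden. Mit ∫s(t)dt und Anwendung von j(0) = -24, finden wir j(t) = 24·t - 24. Durch Integration von dem Ruck und Verwendung der Anfangsbedingung a(0) = 10, erhalten wir a(t) = 12·t^2 - 24·t + 10. Die Stammfunktion von der Beschleunigung ist die Geschwindigkeit. Mit v(0) = 2 erhalten wir v(t) = 4·t^3 - 12·t^2 + 10·t + 2. Das Integral von der Geschwindigkeit ist die Position. Mit x(0) = 3 erhalten wir x(t) = t^4 - 4·t^3 + 5·t^2 + 2·t + 3. Wir haben die Position x(t) = t^4 - 4·t^3 + 5·t^2 + 2·t + 3. Durch Einsetzen von t = 2.0324188203712534: x(2.0324188203712534) = 11.1999052124738.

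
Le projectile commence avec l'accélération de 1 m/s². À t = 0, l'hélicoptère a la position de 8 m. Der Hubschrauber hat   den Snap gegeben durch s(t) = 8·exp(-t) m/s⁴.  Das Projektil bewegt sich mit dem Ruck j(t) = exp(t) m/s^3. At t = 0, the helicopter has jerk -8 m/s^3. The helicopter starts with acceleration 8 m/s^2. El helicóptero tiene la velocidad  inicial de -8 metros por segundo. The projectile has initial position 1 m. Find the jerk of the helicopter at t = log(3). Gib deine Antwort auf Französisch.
Pour résoudre ceci, nous devons prendre 1 intégrale de notre équation du snap s(t) = 8·exp(-t). L'intégrale du snap, avec j(0) = -8, donne le jerk: j(t) = -8·exp(-t). De l'équation du jerk j(t) = -8·exp(-t), nous substituons t = log(3) pour obtenir j = -8/3.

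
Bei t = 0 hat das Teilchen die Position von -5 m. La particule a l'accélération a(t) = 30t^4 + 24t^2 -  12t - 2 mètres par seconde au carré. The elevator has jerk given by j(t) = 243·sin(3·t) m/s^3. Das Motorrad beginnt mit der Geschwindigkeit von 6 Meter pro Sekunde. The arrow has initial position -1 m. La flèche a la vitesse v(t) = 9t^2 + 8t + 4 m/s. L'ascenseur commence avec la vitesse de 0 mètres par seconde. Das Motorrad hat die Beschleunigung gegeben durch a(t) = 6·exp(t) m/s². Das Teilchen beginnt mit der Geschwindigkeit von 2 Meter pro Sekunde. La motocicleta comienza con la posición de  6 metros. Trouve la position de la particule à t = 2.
Pour résoudre ceci, nous devons prendre 2 intégrales de notre équation de l'accélération a(t) = 30·t^4 + 24·t^2 - 12·t - 2. L'intégrale de l'accélération est la vitesse. En utilisant v(0) = 2, nous obtenons v(t) = 6·t^5 + 8·t^3 - 6·t^2 - 2·t + 2. En prenant ∫v(t)dt et en appliquant x(0) = -5, nous trouvons x(t) = t^6 + 2·t^4 - 2·t^3 - t^2 + 2·t - 5. En utilisant x(t) = t^6 + 2·t^4 - 2·t^3 - t^2 + 2·t - 5 et en substituant t = 2, nous trouvons x = 75.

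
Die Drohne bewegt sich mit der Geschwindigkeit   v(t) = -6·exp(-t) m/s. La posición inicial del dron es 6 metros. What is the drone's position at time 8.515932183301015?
We need to integrate our velocity equation v(t) = -6·exp(-t) 1 time. Taking ∫v(t)dt and applying x(0) = 6, we find x(t) = 6·exp(-t). Using x(t) = 6·exp(-t) and substituting t = 8.515932183301015, we find x = 0.00120151416422431.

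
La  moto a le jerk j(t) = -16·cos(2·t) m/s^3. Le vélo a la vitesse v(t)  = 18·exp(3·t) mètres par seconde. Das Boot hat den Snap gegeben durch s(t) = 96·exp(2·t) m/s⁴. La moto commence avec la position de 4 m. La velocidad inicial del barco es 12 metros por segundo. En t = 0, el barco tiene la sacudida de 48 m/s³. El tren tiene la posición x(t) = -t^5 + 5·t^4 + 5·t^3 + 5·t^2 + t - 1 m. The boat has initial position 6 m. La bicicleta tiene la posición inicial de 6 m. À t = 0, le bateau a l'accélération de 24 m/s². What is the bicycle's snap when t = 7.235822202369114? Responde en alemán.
Wir müssen unsere Gleichung für die Geschwindigkeit v(t) = 18·exp(3·t) 3-mal ableiten. Durch Ableiten von der Geschwindigkeit erhalten wir die Beschleunigung: a(t) = 54·exp(3·t). Die Ableitung von der Beschleunigung ergibt den Ruck: j(t) = 162·exp(3·t). Mit d/dt von j(t) finden wir s(t) = 486·exp(3·t). Mit s(t) = 486·exp(3·t) und Einsetzen von t = 7.235822202369114, finden wir s = 1300376860409.31.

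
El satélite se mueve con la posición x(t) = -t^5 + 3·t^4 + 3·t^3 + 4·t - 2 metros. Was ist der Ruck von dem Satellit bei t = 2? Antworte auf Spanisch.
Para resolver esto, necesitamos tomar 3 derivadas de nuestra ecuación de la posición x(t) = -t^5 + 3·t^4 + 3·t^3 + 4·t - 2. La derivada de la posición da la velocidad: v(t) = -5·t^4 + 12·t^3 + 9·t^2 + 4. Tomando d/dt de v(t), encontramos a(t) = -20·t^3 + 36·t^2 + 18·t. Tomando d/dt de a(t), encontramos j(t) = -60·t^2 + 72·t + 18. De la ecuación de la sacudida j(t) = -60·t^2 + 72·t + 18, sustituimos t = 2 para obtener j = -78.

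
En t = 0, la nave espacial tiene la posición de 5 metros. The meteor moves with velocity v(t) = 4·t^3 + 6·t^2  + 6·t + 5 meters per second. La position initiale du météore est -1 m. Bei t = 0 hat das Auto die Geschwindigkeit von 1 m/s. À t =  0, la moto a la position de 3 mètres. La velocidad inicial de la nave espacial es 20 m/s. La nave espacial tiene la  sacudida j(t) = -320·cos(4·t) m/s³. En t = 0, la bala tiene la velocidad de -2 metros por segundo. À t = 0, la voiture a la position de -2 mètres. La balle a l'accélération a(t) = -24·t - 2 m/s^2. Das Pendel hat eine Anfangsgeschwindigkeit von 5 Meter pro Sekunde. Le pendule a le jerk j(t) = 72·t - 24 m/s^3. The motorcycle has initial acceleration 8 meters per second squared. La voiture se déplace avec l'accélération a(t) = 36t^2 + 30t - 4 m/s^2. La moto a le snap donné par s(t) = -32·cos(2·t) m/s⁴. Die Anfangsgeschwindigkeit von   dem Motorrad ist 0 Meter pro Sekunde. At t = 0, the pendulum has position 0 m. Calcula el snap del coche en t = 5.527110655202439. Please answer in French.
Pour résoudre ceci, nous devons prendre 2 dérivées de notre équation de l'accélération a(t) = 36·t^2 + 30·t - 4. En dérivant l'accélération, nous obtenons le jerk: j(t) = 72·t + 30. En prenant d/dt de j(t), nous trouvons s(t) = 72. En utilisant s(t) = 72 et en substituant t = 5.527110655202439, nous trouvons s = 72.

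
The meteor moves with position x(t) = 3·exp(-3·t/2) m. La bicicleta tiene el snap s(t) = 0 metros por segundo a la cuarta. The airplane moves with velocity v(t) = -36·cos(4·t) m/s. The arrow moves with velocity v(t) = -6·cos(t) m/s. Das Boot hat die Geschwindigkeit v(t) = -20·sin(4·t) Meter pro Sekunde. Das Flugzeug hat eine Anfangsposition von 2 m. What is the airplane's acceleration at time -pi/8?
To solve this, we need to take 1 derivative of our velocity equation v(t) = -36·cos(4·t). Differentiating velocity, we get acceleration: a(t) = 144·sin(4·t). From the given acceleration equation a(t) = 144·sin(4·t), we substitute t = -pi/8 to get a = -144.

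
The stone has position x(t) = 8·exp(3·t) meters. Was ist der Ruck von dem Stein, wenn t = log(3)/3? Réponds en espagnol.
Para resolver esto, necesitamos tomar 3 derivadas de nuestra ecuación de la posición x(t) = 8·exp(3·t). Derivando la posición, obtenemos la velocidad: v(t) = 24·exp(3·t). La derivada de la velocidad da la aceleración: a(t) = 72·exp(3·t). Tomando d/dt de a(t), encontramos j(t) = 216·exp(3·t). De la ecuación de la sacudida j(t) = 216·exp(3·t), sustituimos t = log(3)/3 para obtener j = 648.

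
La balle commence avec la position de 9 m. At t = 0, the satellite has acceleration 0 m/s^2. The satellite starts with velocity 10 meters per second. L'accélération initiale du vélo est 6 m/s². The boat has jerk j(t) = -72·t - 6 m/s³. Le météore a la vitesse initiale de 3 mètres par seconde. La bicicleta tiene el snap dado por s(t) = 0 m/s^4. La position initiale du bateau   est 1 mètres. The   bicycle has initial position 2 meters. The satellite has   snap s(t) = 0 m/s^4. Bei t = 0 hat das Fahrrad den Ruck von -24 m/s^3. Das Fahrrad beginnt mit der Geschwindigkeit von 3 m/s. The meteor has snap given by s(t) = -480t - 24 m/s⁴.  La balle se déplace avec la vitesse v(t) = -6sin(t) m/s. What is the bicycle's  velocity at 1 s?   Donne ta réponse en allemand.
Um dies zu lösen, müssen wir 3 Stammfunktionen unserer Gleichung für den Snap s(t) = 0 finden. Die Stammfunktion von dem Snap ist der Ruck. Mit j(0) = -24 erhalten wir j(t) = -24. Die Stammfunktion von dem Ruck ist die Beschleunigung. Mit a(0) = 6 erhalten wir a(t) = 6 - 24·t. Die Stammfunktion von der Beschleunigung, mit v(0) = 3, ergibt die Geschwindigkeit: v(t) = -12·t^2 + 6·t + 3. Wir haben die Geschwindigkeit v(t) = -12·t^2 + 6·t + 3. Durch Einsetzen von t = 1: v(1) = -3.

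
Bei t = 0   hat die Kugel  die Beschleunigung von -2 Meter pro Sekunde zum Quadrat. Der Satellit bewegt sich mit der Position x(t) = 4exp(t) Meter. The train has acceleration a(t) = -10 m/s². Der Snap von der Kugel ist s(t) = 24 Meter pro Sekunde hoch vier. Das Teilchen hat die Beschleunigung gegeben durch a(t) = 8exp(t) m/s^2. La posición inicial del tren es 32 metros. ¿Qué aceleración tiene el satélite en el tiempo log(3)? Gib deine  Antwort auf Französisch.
Pour résoudre ceci, nous devons prendre 2 dérivées de notre équation de la position x(t) = 4·exp(t). En prenant d/dt de x(t), nous trouvons v(t) = 4·exp(t). En dérivant la vitesse, nous obtenons l'accélération: a(t) = 4·exp(t). De l'équation de l'accélération a(t) = 4·exp(t), nous substituons t = log(3) pour obtenir a = 12.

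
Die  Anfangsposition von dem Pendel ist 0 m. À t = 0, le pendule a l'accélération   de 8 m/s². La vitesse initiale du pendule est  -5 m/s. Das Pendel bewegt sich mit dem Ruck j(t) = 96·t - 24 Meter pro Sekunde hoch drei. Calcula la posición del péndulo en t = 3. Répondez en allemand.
Wir müssen unsere Gleichung für den Ruck j(t) = 96·t - 24 3-mal integrieren. Mit ∫j(t)dt und Anwendung von a(0) = 8, finden wir a(t) = 48·t^2 - 24·t + 8. Durch Integration von der Beschleunigung und Verwendung der Anfangsbedingung v(0) = -5, erhalten wir v(t) = 16·t^3 - 12·t^2 + 8·t - 5. Die Stammfunktion von der Geschwindigkeit ist die Position. Mit x(0) = 0 erhalten wir x(t) = 4·t^4 - 4·t^3 + 4·t^2 - 5·t. Mit x(t) = 4·t^4 - 4·t^3 + 4·t^2 - 5·t und Einsetzen von t = 3, finden wir x = 237.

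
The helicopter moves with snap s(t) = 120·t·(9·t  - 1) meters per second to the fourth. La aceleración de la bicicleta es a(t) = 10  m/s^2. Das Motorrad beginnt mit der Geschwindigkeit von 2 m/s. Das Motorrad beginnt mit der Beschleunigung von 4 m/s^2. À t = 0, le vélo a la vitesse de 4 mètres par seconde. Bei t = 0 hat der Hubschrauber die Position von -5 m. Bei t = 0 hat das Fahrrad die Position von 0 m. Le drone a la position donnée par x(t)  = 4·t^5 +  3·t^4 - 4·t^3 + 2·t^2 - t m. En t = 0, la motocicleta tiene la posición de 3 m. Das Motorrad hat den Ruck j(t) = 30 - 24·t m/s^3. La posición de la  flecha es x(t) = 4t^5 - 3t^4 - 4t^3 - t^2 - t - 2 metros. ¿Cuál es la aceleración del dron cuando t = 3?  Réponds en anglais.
We must differentiate our position equation x(t) = 4·t^5 + 3·t^4 - 4·t^3 + 2·t^2 - t 2 times. Differentiating position, we get velocity: v(t) = 20·t^4 + 12·t^3 - 12·t^2 + 4·t - 1. Differentiating velocity, we get acceleration: a(t) = 80·t^3 + 36·t^2 - 24·t + 4. From the given acceleration equation a(t) = 80·t^3 + 36·t^2 - 24·t + 4, we substitute t = 3 to get a = 2416.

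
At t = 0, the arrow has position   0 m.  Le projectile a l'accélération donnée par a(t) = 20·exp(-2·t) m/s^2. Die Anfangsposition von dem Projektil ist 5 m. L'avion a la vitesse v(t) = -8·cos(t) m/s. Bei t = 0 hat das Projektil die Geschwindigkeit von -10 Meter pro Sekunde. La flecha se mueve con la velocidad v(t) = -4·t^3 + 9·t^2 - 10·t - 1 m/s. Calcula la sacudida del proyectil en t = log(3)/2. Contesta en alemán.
Um dies zu lösen, müssen wir 1 Ableitung unserer Gleichung für die Beschleunigung a(t) = 20·exp(-2·t) nehmen. Mit d/dt von a(t) finden wir j(t) = -40·exp(-2·t). Mit j(t) = -40·exp(-2·t) und Einsetzen von t = log(3)/2, finden wir j = -40/3.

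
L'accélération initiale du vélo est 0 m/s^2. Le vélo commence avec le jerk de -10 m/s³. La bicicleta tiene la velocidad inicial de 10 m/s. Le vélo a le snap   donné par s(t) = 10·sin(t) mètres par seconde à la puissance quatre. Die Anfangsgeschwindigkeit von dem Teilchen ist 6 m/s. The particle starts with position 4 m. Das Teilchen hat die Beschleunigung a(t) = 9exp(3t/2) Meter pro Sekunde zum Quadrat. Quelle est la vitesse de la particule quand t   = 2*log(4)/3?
Nous devons intégrer notre équation de l'accélération a(t) = 9·exp(3·t/2) 1 fois. La primitive de l'accélération, avec v(0) = 6, donne la vitesse: v(t) = 6·exp(3·t/2). Nous avons la vitesse v(t) = 6·exp(3·t/2). En substituant t = 2*log(4)/3: v(2*log(4)/3) = 24.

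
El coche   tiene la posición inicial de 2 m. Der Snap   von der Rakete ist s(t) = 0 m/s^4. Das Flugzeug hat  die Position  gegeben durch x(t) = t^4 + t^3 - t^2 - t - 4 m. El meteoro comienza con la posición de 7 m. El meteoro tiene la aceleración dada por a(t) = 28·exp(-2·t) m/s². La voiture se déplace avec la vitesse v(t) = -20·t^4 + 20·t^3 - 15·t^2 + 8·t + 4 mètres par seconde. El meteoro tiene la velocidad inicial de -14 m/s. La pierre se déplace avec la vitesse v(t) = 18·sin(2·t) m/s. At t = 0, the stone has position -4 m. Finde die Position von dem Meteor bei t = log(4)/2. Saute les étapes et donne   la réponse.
x(log(4)/2) = 7/4.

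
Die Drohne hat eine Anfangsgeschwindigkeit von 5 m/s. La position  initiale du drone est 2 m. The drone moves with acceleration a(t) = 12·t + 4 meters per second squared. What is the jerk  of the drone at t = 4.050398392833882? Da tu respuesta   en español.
Debemos derivar nuestra ecuación de la aceleración a(t) = 12·t + 4 1 vez. La derivada de la aceleración da la sacudida: j(t) = 12. Usando j(t) = 12 y sustituyendo t = 4.050398392833882, encontramos j = 12.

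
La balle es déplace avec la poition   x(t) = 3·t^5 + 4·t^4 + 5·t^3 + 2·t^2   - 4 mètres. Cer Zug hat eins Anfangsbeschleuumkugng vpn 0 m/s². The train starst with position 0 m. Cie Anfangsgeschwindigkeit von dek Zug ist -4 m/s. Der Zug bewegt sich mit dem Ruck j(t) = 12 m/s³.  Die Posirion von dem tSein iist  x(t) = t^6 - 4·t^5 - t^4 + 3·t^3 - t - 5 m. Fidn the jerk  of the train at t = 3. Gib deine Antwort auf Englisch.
From the given jerk equation j(t) = 12, we substitute t = 3 to get j = 12.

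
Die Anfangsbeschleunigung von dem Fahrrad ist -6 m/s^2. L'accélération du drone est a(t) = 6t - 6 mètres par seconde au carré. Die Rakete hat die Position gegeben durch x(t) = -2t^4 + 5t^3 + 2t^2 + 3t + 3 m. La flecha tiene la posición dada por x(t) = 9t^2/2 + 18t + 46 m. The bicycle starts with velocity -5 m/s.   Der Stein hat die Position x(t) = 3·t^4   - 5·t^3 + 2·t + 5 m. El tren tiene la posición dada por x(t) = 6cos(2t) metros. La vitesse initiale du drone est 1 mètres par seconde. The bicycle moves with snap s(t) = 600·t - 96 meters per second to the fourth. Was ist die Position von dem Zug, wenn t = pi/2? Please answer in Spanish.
De la ecuación de la posición x(t) = 6·cos(2·t), sustituimos t = pi/2 para obtener x = -6.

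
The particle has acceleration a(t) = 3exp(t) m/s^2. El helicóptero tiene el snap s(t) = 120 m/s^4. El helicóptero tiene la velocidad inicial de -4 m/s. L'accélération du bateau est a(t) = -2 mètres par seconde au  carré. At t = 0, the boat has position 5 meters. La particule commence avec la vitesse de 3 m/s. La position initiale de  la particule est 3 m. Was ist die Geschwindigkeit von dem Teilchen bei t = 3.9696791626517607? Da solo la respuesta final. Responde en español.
La velocidad en t = 3.9696791626517607 es v = 158.902602450108.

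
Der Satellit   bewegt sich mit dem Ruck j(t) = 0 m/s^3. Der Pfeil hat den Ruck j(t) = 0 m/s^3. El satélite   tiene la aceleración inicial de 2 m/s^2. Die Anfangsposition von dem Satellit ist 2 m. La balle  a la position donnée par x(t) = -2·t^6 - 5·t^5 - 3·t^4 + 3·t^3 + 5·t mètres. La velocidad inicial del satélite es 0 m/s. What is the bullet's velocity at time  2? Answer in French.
Pour résoudre ceci, nous devons prendre 1 dérivée de notre équation de la position x(t) = -2·t^6 - 5·t^5 - 3·t^4 + 3·t^3 + 5·t. La dérivée de la position donne la vitesse: v(t) = -12·t^5 - 25·t^4 - 12·t^3 + 9·t^2 + 5. Nous avons la vitesse v(t) = -12·t^5 - 25·t^4 - 12·t^3 + 9·t^2 + 5. En substituant t = 2: v(2) = -839.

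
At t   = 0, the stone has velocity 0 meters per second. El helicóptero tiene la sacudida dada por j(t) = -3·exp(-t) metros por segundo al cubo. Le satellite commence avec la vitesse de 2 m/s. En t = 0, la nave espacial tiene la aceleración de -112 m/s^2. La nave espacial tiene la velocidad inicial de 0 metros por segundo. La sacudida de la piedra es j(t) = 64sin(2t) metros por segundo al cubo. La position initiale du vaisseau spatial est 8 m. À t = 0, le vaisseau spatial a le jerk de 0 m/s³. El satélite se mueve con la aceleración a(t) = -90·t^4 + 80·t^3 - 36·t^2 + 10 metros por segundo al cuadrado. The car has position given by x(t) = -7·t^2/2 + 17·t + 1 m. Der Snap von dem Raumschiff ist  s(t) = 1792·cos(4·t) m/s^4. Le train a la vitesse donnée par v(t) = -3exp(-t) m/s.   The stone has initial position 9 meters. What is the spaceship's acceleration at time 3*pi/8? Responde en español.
Debemos encontrar la antiderivada de nuestra ecuación del snap s(t) = 1792·cos(4·t) 2 veces. Tomando ∫s(t)dt y aplicando j(0) = 0, encontramos j(t) = 448·sin(4·t). La integral de la sacudida, con a(0) = -112, da la aceleración: a(t) = -112·cos(4·t). Usando a(t) = -112·cos(4·t) y sustituyendo t = 3*pi/8, encontramos a = 0.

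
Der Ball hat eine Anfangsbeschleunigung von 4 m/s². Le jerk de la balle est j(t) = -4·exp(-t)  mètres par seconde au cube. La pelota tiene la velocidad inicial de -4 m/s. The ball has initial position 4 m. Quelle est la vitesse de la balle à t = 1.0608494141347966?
Nous devons intégrer notre équation du jerk j(t) = -4·exp(-t) 2 fois. L'intégrale du jerk est l'accélération. En utilisant a(0) = 4, nous obtenons a(t) = 4·exp(-t). L'intégrale de l'accélération est la vitesse. En utilisant v(0) = -4, nous obtenons v(t) = -4·exp(-t). De l'équation de la vitesse v(t) = -4·exp(-t), nous substituons t = 1.0608494141347966 pour obtenir v = -1.38464660326796.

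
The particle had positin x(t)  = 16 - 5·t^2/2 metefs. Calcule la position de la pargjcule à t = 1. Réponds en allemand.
Aus der Gleichung für die Position x(t) = 16 - 5·t^2/2, setzen wir t = 1 ein und erhalten x = 27/2.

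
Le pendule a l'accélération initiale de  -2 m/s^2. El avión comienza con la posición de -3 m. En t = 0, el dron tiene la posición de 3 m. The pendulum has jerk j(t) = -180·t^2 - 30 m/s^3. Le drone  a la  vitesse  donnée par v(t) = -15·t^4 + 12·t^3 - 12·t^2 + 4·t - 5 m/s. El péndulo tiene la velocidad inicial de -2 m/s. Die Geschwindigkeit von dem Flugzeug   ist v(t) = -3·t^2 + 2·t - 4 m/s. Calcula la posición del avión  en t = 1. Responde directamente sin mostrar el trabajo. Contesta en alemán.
x(1) = -7.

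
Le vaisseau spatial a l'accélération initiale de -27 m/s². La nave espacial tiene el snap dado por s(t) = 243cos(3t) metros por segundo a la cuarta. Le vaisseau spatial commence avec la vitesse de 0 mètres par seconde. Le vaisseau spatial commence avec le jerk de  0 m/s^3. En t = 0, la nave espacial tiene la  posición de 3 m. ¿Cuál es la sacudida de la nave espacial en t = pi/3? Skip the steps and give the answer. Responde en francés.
j(pi/3) = 0.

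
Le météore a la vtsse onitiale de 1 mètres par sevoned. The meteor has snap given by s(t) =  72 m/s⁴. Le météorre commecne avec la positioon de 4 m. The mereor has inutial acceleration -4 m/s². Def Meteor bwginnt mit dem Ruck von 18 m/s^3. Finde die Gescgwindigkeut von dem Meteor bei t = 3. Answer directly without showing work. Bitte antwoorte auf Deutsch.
Die Antwort ist 394.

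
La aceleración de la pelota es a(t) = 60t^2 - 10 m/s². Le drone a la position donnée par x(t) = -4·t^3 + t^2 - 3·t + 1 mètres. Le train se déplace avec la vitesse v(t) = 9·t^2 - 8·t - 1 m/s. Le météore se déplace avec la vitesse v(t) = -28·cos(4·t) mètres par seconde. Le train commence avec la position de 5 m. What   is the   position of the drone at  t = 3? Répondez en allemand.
Aus der Gleichung für die Position x(t) = -4·t^3 + t^2 - 3·t + 1, setzen wir t = 3 ein und erhalten x = -107.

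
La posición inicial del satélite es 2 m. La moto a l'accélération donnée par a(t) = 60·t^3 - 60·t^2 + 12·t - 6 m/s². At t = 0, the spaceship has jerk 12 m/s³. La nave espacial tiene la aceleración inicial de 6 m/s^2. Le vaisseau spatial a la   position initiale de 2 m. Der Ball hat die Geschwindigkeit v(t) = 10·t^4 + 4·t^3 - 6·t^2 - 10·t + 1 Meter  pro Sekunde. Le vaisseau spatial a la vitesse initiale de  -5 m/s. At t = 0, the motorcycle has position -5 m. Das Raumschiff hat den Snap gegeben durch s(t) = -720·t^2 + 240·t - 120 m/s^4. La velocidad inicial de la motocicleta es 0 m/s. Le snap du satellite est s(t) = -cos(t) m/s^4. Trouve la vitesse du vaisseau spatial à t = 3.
Pour résoudre ceci, nous devons prendre 3 primitives de notre équation du snap s(t) = -720·t^2 + 240·t - 120. La primitive du snap, avec j(0) = 12, donne le jerk: j(t) = -240·t^3 + 120·t^2 - 120·t + 12. En intégrant le jerk et en utilisant la condition initiale a(0) = 6, nous obtenons a(t) = -60·t^4 + 40·t^3 - 60·t^2 + 12·t + 6. L'intégrale de l'accélération est la vitesse. En utilisant v(0) = -5, nous obtenons v(t) = -12·t^5 + 10·t^4 - 20·t^3 + 6·t^2 + 6·t - 5. De l'équation de la vitesse v(t) = -12·t^5 + 10·t^4 - 20·t^3 + 6·t^2 + 6·t - 5, nous substituons t = 3 pour obtenir v = -2579.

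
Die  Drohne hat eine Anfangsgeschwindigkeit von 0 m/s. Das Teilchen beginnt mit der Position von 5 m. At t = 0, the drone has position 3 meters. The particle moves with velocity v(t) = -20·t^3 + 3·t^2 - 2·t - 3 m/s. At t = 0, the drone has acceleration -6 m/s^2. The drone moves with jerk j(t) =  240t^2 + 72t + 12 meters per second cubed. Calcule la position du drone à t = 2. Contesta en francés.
Pour résoudre ceci, nous devons prendre 3 intégrales de notre équation du jerk j(t) = 240·t^2 + 72·t + 12. La primitive du jerk est l'accélération. En utilisant a(0) = -6, nous obtenons a(t) = 80·t^3 + 36·t^2 + 12·t - 6. La primitive de l'accélération, avec v(0) = 0, donne la vitesse: v(t) = 2·t·(10·t^3 + 6·t^2 + 3·t - 3). L'intégrale de la vitesse est la position. En utilisant x(0) = 3, nous obtenons x(t) = 4·t^5 + 3·t^4 + 2·t^3 - 3·t^2 + 3. Nous avons la position x(t) = 4·t^5 + 3·t^4 + 2·t^3 - 3·t^2 + 3. En substituant t = 2: x(2) = 183.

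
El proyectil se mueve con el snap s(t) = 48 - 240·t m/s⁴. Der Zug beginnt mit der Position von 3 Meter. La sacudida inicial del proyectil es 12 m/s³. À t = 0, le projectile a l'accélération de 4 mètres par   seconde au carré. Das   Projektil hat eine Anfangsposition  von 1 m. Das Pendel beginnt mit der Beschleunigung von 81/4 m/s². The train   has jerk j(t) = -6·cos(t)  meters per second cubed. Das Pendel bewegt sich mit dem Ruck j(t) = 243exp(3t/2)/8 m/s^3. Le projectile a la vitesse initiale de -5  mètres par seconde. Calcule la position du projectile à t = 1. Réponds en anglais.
To find the answer, we compute 4 antiderivatives of s(t) = 48 - 240·t. Integrating snap and using the initial condition j(0) = 12, we get j(t) = -120·t^2 + 48·t + 12. Finding the integral of j(t) and using a(0) = 4: a(t) = -40·t^3 + 24·t^2 + 12·t + 4. The antiderivative of acceleration is velocity. Using v(0) = -5, we get v(t) = -10·t^4 + 8·t^3 + 6·t^2 + 4·t - 5. Integrating velocity and using the initial condition x(0) = 1, we get x(t) = -2·t^5 + 2·t^4 + 2·t^3 + 2·t^2 - 5·t + 1. Using x(t) = -2·t^5 + 2·t^4 + 2·t^3 + 2·t^2 - 5·t + 1 and substituting t = 1, we find x = 0.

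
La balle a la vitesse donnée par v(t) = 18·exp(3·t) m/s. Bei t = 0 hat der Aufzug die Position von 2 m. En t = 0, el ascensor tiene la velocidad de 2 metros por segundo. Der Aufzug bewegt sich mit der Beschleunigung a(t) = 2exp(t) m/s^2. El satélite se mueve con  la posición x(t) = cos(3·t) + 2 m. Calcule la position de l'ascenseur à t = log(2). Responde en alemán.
Wir müssen das Integral unserer Gleichung für die Beschleunigung a(t) = 2·exp(t) 2-mal finden. Das Integral von der Beschleunigung ist die Geschwindigkeit. Mit v(0) = 2 erhalten wir v(t) = 2·exp(t). Die Stammfunktion von der Geschwindigkeit ist die Position. Mit x(0) = 2 erhalten wir x(t) = 2·exp(t). Wir haben die Position x(t) = 2·exp(t). Durch Einsetzen von t = log(2): x(log(2)) = 4.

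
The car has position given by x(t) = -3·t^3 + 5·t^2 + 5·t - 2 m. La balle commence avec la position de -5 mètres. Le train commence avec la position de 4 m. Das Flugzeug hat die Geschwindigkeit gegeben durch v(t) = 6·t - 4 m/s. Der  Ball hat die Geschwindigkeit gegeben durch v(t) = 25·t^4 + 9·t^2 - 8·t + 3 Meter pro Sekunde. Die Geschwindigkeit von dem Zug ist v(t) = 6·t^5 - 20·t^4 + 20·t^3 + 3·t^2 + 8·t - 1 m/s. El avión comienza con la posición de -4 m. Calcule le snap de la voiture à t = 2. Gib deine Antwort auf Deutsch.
Wir müssen unsere Gleichung für die Position x(t) = -3·t^3 + 5·t^2 + 5·t - 2 4-mal ableiten. Die Ableitung von der Position ergibt die Geschwindigkeit: v(t) = -9·t^2 + 10·t + 5. Mit d/dt von v(t) finden wir a(t) = 10 - 18·t. Mit d/dt von a(t) finden wir j(t) = -18. Mit d/dt von j(t) finden wir s(t) = 0. Aus der Gleichung für den Snap s(t) = 0, setzen wir t = 2 ein und erhalten s = 0.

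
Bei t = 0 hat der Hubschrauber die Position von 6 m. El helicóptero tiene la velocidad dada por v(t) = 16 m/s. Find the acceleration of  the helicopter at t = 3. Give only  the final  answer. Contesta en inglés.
a(3) = 0.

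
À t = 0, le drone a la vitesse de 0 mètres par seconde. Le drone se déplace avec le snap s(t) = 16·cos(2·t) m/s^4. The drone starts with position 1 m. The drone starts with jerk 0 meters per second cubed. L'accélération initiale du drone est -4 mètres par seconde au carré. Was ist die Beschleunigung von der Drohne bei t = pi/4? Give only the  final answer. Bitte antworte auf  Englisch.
The answer is 0.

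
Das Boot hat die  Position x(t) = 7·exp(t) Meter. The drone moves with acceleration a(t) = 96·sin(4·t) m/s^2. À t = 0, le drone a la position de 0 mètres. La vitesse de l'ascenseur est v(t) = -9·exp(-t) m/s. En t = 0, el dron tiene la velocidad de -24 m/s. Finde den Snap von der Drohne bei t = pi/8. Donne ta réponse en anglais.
We must differentiate our acceleration equation a(t) = 96·sin(4·t) 2 times. The derivative of acceleration gives jerk: j(t) = 384·cos(4·t). The derivative of jerk gives snap: s(t) = -1536·sin(4·t). Using s(t) = -1536·sin(4·t) and substituting t = pi/8, we find s = -1536.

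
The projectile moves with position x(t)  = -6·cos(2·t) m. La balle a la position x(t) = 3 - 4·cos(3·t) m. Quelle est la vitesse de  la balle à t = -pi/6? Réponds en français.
En partant de la position x(t) = 3 - 4·cos(3·t), nous prenons 1 dérivée. En prenant d/dt de x(t), nous trouvons v(t) = 12·sin(3·t). En utilisant v(t) = 12·sin(3·t) et en substituant t = -pi/6, nous trouvons v = -12.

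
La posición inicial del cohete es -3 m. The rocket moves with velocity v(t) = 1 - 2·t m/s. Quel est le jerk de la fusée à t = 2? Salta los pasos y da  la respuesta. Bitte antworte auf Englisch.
The jerk at t = 2 is j = 0.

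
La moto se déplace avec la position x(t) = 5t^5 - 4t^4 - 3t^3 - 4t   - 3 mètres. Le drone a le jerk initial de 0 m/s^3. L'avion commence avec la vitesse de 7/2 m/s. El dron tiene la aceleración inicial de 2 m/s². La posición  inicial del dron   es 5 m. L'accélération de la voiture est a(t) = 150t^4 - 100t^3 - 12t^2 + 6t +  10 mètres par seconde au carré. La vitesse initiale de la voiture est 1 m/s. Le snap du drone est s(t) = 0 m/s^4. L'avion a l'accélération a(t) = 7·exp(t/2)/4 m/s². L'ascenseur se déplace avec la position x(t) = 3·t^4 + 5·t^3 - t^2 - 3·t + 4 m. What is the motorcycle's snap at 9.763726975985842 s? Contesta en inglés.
Starting from position x(t) = 5·t^5 - 4·t^4 - 3·t^3 - 4·t - 3, we take 4 derivatives. Taking d/dt of x(t), we find v(t) = 25·t^4 - 16·t^3 - 9·t^2 - 4. Differentiating velocity, we get acceleration: a(t) = 100·t^3 - 48·t^2 - 18·t. Taking d/dt of a(t), we find j(t) = 300·t^2 - 96·t - 18. Taking d/dt of j(t), we find s(t) = 600·t - 96. We have snap s(t) = 600·t - 96. Substituting t = 9.763726975985842: s(9.763726975985842) = 5762.23618559151.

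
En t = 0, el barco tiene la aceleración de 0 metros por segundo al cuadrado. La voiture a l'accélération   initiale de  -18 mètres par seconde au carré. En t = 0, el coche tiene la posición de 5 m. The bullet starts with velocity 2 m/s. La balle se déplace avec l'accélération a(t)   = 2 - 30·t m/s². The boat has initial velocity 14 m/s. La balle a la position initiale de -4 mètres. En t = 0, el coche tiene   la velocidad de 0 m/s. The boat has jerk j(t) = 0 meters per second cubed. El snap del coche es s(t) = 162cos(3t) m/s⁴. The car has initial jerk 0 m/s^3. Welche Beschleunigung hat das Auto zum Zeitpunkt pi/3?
Ausgehend von dem Snap s(t) = 162·cos(3·t), nehmen wir 2 Stammfunktionen. Mit ∫s(t)dt und Anwendung von j(0) = 0, finden wir j(t) = 54·sin(3·t). Mit ∫j(t)dt und Anwendung von a(0) = -18, finden wir a(t) = -18·cos(3·t). Wir haben die Beschleunigung a(t) = -18·cos(3·t). Durch Einsetzen von t = pi/3: a(pi/3) = 18.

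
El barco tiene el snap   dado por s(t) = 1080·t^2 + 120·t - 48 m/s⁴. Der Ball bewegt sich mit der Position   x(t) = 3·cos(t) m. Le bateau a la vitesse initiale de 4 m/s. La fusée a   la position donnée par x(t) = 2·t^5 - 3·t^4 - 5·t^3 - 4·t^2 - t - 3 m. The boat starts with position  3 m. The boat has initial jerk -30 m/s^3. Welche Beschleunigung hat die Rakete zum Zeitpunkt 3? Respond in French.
Nous devons dériver notre équation de la position x(t) = 2·t^5 - 3·t^4 - 5·t^3 - 4·t^2 - t - 3 2 fois. En prenant d/dt de x(t), nous trouvons v(t) = 10·t^4 - 12·t^3 - 15·t^2 - 8·t - 1. En prenant d/dt de v(t), nous trouvons a(t) = 40·t^3 - 36·t^2 - 30·t - 8. De l'équation de l'accélération a(t) = 40·t^3 - 36·t^2 - 30·t - 8, nous substituons t = 3 pour obtenir a = 658.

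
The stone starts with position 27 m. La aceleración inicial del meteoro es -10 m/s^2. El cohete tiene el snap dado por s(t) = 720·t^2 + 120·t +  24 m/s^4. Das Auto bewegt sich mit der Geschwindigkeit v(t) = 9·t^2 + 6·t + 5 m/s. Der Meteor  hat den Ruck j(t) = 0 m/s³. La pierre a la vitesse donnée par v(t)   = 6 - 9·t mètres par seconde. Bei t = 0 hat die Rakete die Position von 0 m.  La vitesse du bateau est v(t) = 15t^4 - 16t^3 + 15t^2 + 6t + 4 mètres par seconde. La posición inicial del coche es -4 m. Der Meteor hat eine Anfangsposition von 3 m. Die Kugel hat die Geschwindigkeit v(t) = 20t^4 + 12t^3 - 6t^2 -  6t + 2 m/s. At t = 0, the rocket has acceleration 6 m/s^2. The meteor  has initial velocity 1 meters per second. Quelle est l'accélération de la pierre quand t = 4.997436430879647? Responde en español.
Debemos derivar nuestra ecuación de la velocidad v(t) = 6 - 9·t 1 vez. La derivada de la velocidad da la aceleración: a(t) = -9. De la ecuación de la aceleración a(t) = -9, sustituimos t = 4.997436430879647 para obtener a = -9.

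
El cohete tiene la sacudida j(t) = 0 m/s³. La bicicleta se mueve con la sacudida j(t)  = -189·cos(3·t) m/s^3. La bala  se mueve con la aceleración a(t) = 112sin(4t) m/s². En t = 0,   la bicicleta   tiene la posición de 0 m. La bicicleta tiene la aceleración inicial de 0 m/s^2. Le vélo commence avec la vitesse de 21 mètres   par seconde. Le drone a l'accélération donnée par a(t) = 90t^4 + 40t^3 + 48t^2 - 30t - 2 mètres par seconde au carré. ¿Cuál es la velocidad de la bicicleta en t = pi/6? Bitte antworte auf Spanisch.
Partiendo de la sacudida j(t) = -189·cos(3·t), tomamos 2 integrales. La integral de la sacudida es la aceleración. Usando a(0) = 0, obtenemos a(t) = -63·sin(3·t). Tomando ∫a(t)dt y aplicando v(0) = 21, encontramos v(t) = 21·cos(3·t). Tenemos la velocidad v(t) = 21·cos(3·t). Sustituyendo t = pi/6: v(pi/6) = 0.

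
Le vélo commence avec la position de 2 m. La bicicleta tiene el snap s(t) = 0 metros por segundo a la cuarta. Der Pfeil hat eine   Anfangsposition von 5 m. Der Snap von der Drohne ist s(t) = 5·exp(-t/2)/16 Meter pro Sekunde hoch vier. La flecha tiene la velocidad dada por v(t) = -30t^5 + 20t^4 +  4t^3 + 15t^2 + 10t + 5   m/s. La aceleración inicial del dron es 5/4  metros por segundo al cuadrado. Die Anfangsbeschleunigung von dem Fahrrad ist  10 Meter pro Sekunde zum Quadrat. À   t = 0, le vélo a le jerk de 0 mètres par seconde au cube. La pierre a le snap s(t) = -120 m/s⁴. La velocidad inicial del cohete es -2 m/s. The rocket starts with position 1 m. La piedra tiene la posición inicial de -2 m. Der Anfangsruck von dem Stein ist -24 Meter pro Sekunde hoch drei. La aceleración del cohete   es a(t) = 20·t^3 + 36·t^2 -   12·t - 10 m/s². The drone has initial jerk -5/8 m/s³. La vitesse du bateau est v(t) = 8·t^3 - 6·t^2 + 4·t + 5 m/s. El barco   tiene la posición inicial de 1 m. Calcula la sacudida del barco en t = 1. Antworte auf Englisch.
To solve this, we need to take 2 derivatives of our velocity equation v(t) = 8·t^3 - 6·t^2 + 4·t + 5. The derivative of velocity gives acceleration: a(t) = 24·t^2 - 12·t + 4. Differentiating acceleration, we get jerk: j(t) = 48·t - 12. Using j(t) = 48·t - 12 and substituting t = 1, we find j = 36.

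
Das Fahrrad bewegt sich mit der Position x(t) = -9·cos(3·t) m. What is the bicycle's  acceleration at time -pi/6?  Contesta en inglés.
Starting from position x(t) = -9·cos(3·t), we take 2 derivatives. Differentiating position, we get velocity: v(t) = 27·sin(3·t). Differentiating velocity, we get acceleration: a(t) = 81·cos(3·t). From the given acceleration equation a(t) = 81·cos(3·t), we substitute t = -pi/6 to get a = 0.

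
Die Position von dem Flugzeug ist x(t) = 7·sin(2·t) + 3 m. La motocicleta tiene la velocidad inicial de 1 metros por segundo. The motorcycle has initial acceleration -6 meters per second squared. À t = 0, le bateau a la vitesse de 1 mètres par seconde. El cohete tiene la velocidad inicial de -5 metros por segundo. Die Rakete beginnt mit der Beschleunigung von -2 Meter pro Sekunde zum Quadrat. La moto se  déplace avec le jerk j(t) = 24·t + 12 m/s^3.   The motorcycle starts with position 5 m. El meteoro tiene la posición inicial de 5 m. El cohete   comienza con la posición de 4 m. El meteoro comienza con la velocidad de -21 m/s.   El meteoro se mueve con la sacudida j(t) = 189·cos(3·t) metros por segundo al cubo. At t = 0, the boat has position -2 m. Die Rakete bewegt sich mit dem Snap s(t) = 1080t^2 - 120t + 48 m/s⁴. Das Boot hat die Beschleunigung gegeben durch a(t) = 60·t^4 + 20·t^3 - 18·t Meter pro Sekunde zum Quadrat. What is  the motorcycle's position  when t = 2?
To find the answer, we compute 3 integrals of j(t) = 24·t + 12. The integral of jerk is acceleration. Using a(0) = -6, we get a(t) = 12·t^2 + 12·t - 6. Finding the antiderivative of a(t) and using v(0) = 1: v(t) = 4·t^3 + 6·t^2 - 6·t + 1. Taking ∫v(t)dt and applying x(0) = 5, we find x(t) = t^4 + 2·t^3 - 3·t^2 + t + 5. From the given position equation x(t) = t^4 + 2·t^3 - 3·t^2 + t + 5, we substitute t = 2 to get x = 27.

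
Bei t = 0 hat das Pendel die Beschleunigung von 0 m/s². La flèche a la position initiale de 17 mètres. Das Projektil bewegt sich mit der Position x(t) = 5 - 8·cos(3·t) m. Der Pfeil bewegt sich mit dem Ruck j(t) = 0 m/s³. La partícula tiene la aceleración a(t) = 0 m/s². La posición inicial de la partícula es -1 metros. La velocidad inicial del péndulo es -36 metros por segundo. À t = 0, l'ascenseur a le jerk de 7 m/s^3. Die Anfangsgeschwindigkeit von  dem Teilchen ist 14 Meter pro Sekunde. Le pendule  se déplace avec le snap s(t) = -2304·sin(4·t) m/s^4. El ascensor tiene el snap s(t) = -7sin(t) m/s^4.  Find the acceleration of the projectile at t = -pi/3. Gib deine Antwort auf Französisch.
En partant de la position x(t) = 5 - 8·cos(3·t), nous prenons 2 dérivées. En prenant d/dt de x(t), nous trouvons v(t) = 24·sin(3·t). En dérivant la vitesse, nous obtenons l'accélération: a(t) = 72·cos(3·t). Nous avons l'accélération a(t) = 72·cos(3·t). En substituant t = -pi/3: a(-pi/3) = -72.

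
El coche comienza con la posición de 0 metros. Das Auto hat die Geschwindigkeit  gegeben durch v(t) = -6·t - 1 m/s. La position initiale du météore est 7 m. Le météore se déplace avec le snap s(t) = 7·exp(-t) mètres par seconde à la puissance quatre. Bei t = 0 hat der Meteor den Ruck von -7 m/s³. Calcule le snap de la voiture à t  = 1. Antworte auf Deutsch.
Um dies zu lösen, müssen wir 3 Ableitungen unserer Gleichung für die Geschwindigkeit v(t) = -6·t - 1 nehmen. Mit d/dt von v(t) finden wir a(t) = -6. Mit d/dt von a(t) finden wir j(t) = 0. Mit d/dt von j(t) finden wir s(t) = 0. Wir haben den Snap s(t) = 0. Durch Einsetzen von t = 1: s(1) = 0.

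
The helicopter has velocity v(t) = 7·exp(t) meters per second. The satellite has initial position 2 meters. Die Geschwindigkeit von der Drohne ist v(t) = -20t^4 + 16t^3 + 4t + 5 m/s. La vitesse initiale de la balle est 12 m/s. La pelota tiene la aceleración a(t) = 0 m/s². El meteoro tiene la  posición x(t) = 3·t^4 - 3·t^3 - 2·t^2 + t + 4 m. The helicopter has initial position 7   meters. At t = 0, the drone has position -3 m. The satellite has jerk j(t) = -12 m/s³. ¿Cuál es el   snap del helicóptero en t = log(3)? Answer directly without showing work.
La respuesta es 21.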